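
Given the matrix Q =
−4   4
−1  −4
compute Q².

[[12, −32], [8, 12]]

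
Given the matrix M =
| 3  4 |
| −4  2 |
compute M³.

[[−101, 12], [−12, −104]]

M² = [[−7, 20], [−20, −12]]
M³ = [[−101, 12], [−12, −104]]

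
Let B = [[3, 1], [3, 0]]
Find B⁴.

[[171, 45], [135, 36]]

B² = [[12, 3], [9, 3]]
B³ = [[45, 12], [36, 9]]
B⁴ = [[171, 45], [135, 36]]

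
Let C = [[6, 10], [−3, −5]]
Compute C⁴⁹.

[[6, 10], [−3, −5]]

C² = C (a projection; rank 1, trace 1), so C⁴⁹ = C.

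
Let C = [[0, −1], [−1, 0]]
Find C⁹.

C² = I (check: tr C = 0 and det C = −1), so C⁹ = C since 9 is odd.

[[0, −1], [−1, 0]]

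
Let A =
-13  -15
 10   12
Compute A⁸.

[[19171, 18915], [-12610, -12354]]

tr A = -1 and det A = -6, so the characteristic polynomial is λ² − (-1)λ + (-6) with roots 2 and -3.
Eigenvectors give P = [[-1, 3], [1, -2]] with P⁻¹ = [[2, 3], [1, 1]], and A = P·diag(2, -3)·P⁻¹.
Then A⁸ = P·diag(256, 6561)·P⁻¹ = [[-256, 19683], [256, -13122]] · [[2, 3], [1, 1]] = [[19171, 18915], [-12610, -12354]].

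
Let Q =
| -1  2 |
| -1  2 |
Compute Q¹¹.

Q² = Q (a projection; rank 1, trace 1), so Q¹¹ = Q.

[[-1, 2], [-1, 2]]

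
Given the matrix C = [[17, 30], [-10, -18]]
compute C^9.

tr C = -1 and det C = -6, so the characteristic polynomial is λ² − (-1)λ + (-6) with roots 2 and -3.
Eigenvectors give P = [[2, -3], [-1, 2]] with P⁻¹ = [[2, 3], [1, 2]], and C = P·diag(2, -3)·P⁻¹.
Then C^9 = P·diag(512, -19683)·P⁻¹ = [[1024, 59049], [-512, -39366]] · [[2, 3], [1, 2]] = [[61097, 121170], [-40390, -80268]].

[[61097, 121170], [-40390, -80268]]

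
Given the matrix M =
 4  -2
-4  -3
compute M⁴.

[[584, -82], [-164, 297]]

M² = [[24, -2], [-4, 17]]
M³ = [[104, -42], [-84, -43]]
M⁴ = [[584, -82], [-164, 297]]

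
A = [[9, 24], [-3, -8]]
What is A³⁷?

[[9, 24], [-3, -8]]

A² = A (a projection; rank 1, trace 1), so A³⁷ = A.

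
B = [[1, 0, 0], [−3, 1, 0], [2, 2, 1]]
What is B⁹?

B = I + N where N = [[0, 0, 0], [−3, 0, 0], [2, 2, 0]] is strictly lower-triangular, so N³ = 0.
(I + N)⁹ = I + 9·N + 36·N² = [[1, 0, 0], [−27, 1, 0], [−198, 18, 1]].

[[1, 0, 0], [−27, 1, 0], [−198, 18, 1]]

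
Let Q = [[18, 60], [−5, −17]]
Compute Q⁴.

[[276, 780], [−65, −179]]

tr Q = 1 and det Q = −6, so the characteristic polynomial is λ² − (1)λ + (−6) with roots 3 and −2.
Eigenvectors give P = [[4, −3], [−1, 1]] with P⁻¹ = [[1, 3], [1, 4]], and Q = P·diag(3, −2)·P⁻¹.
Then Q⁴ = P·diag(81, 16)·P⁻¹ = [[324, −48], [−81, 16]] · [[1, 3], [1, 4]] = [[276, 780], [−65, −179]].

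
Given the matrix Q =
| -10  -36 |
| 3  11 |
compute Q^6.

tr Q = 1 and det Q = -2, so the characteristic polynomial is λ² − (1)λ + (-2) with roots 2 and -1.
Eigenvectors give P = [[-3, 4], [1, -1]] with P⁻¹ = [[1, 4], [1, 3]], and Q = P·diag(2, -1)·P⁻¹.
Then Q^6 = P·diag(64, 1)·P⁻¹ = [[-192, 4], [64, -1]] · [[1, 4], [1, 3]] = [[-188, -756], [63, 253]].

[[-188, -756], [63, 253]]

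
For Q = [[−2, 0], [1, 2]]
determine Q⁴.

[[16, 0], [0, 16]]

Q² = [[4, 0], [0, 4]]
Q³ = [[−8, 0], [4, 8]]
Q⁴ = [[16, 0], [0, 16]]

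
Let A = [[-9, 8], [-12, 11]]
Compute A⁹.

tr A = 2 and det A = -3, so the characteristic polynomial is λ² − (2)λ + (-3) with roots -1 and 3.
Eigenvectors give P = [[1, -2], [1, -3]] with P⁻¹ = [[3, -2], [1, -1]], and A = P·diag(-1, 3)·P⁻¹.
Then A⁹ = P·diag(-1, 19683)·P⁻¹ = [[-1, -39366], [-1, -59049]] · [[3, -2], [1, -1]] = [[-39369, 39368], [-59052, 59051]].

[[-39369, 39368], [-59052, 59051]]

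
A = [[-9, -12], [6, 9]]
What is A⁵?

[[-729, -972], [486, 729]]

tr A = 0 and det A = -9, so the characteristic polynomial is λ² − (0)λ + (-9) with roots 3 and -3.
Eigenvectors give P = [[-1, -2], [1, 1]] with P⁻¹ = [[1, 2], [-1, -1]], and A = P·diag(3, -3)·P⁻¹.
Then A⁵ = P·diag(243, -243)·P⁻¹ = [[-243, 486], [243, -243]] · [[1, 2], [-1, -1]] = [[-729, -972], [486, 729]].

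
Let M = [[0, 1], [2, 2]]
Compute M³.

[[4, 6], [12, 16]]

M² = [[2, 2], [4, 6]]
M³ = [[4, 6], [12, 16]]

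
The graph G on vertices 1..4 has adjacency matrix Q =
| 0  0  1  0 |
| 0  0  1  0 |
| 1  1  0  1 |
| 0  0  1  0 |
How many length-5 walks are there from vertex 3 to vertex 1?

9

The number of length-5 walks from vertex 3 to vertex 1 is entry (3,1) of Q^5, where Q is the adjacency matrix.
Q^2 = [[1, 1, 0, 1], [1, 1, 0, 1], [0, 0, 3, 0], [1, 1, 0, 1]]
Q^3 = [[0, 0, 3, 0], [0, 0, 3, 0], [3, 3, 0, 3], [0, 0, 3, 0]]
Q^4 = [[3, 3, 0, 3], [3, 3, 0, 3], [0, 0, 9, 0], [3, 3, 0, 3]]
Q^5 = [[0, 0, 9, 0], [0, 0, 9, 0], [9, 9, 0, 9], [0, 0, 9, 0]]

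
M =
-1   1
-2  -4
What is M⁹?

tr M = -5 and det M = 6, so the characteristic polynomial is λ² − (-5)λ + (6) with roots -2 and -3.
Eigenvectors give P = [[-1, -1], [1, 2]] with P⁻¹ = [[-2, -1], [1, 1]], and M = P·diag(-2, -3)·P⁻¹.
Then M⁹ = P·diag(-512, -19683)·P⁻¹ = [[512, 19683], [-512, -39366]] · [[-2, -1], [1, 1]] = [[18659, 19171], [-38342, -38854]].

[[18659, 19171], [-38342, -38854]]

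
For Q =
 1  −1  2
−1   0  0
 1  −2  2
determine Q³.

[[15, −16, 20], [−4, 5, −6], [16, −17, 22]]

Q² = [[4, −5, 6], [−1, 1, −2], [5, −5, 6]]
Q³ = [[15, −16, 20], [−4, 5, −6], [16, −17, 22]]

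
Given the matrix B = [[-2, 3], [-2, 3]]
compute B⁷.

B² = B (a projection; rank 1, trace 1), so B⁷ = B.

[[-2, 3], [-2, 3]]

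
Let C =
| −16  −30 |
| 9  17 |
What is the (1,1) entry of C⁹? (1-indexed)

−2566

tr C = 1 and det C = −2, so the characteristic polynomial is λ² − (1)λ + (−2) with roots −1 and 2.
Eigenvectors give P = [[−2, −5], [1, 3]] with P⁻¹ = [[−3, −5], [1, 2]], and C = P·diag(−1, 2)·P⁻¹.
Then C⁹ = P·diag(−1, 512)·P⁻¹ = [[2, −2560], [−1, 1536]] · [[−3, −5], [1, 2]] = [[−2566, −5130], [1539, 3077]].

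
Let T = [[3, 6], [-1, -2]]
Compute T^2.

[[3, 6], [-1, -2]]

T² = T (a projection; rank 1, trace 1), so T^2 = T.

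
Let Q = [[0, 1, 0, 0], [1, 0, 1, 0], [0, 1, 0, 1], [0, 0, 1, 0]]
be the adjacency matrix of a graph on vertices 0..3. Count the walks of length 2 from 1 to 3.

1

The number of length-2 walks from vertex 1 to vertex 3 is entry (1,3) of Q^2, where Q is the adjacency matrix.
Q^2 = [[1, 0, 1, 0], [0, 2, 0, 1], [1, 0, 2, 0], [0, 1, 0, 1]]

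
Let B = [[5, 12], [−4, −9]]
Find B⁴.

tr B = −4 and det B = 3, so the characteristic polynomial is λ² − (−4)λ + (3) with roots −1 and −3.
Eigenvectors give P = [[−2, −3], [1, 2]] with P⁻¹ = [[−2, −3], [1, 2]], and B = P·diag(−1, −3)·P⁻¹.
Then B⁴ = P·diag(1, 81)·P⁻¹ = [[−2, −243], [1, 162]] · [[−2, −3], [1, 2]] = [[−239, −480], [160, 321]].

[[−239, −480], [160, 321]]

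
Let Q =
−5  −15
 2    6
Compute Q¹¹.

Q² = Q (a projection; rank 1, trace 1), so Q¹¹ = Q.

[[−5, −15], [2, 6]]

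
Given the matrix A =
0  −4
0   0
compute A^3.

A is strictly triangular, hence nilpotent: A^2 = 0, so A^3 = 0.

[[0, 0], [0, 0]]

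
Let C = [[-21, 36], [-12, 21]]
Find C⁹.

[[-137781, 236196], [-78732, 137781]]

tr C = 0 and det C = -9, so the characteristic polynomial is λ² − (0)λ + (-9) with roots 3 and -3.
Eigenvectors give P = [[-3, 2], [-2, 1]] with P⁻¹ = [[1, -2], [2, -3]], and C = P·diag(3, -3)·P⁻¹.
Then C⁹ = P·diag(19683, -19683)·P⁻¹ = [[-59049, -39366], [-39366, -19683]] · [[1, -2], [2, -3]] = [[-137781, 236196], [-78732, 137781]].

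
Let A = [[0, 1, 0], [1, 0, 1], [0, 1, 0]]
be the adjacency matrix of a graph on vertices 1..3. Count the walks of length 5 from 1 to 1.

0

The number of length-5 walks from vertex 1 to vertex 1 is entry (1,1) of A^5, where A is the adjacency matrix.
A^2 = [[1, 0, 1], [0, 2, 0], [1, 0, 1]]
A^3 = [[0, 2, 0], [2, 0, 2], [0, 2, 0]]
A^4 = [[2, 0, 2], [0, 4, 0], [2, 0, 2]]
A^5 = [[0, 4, 0], [4, 0, 4], [0, 4, 0]]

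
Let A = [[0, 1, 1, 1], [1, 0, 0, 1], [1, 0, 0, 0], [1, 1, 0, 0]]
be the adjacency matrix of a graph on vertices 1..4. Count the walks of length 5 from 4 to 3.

6

The number of length-5 walks from vertex 4 to vertex 3 is entry (4,3) of A⁵, where A is the adjacency matrix.
A² = [[3, 1, 0, 1], [1, 2, 1, 1], [0, 1, 1, 1], [1, 1, 1, 2]]
A³ = [[2, 4, 3, 4], [4, 2, 1, 3], [3, 1, 0, 1], [4, 3, 1, 2]]
A⁴ = [[11, 6, 2, 6], [6, 7, 4, 6], [2, 4, 3, 4], [6, 6, 4, 7]]
A⁵ = [[14, 17, 11, 17], [17, 12, 6, 13], [11, 6, 2, 6], [17, 13, 6, 12]]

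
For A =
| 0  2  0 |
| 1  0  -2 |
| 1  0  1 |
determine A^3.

[[-4, 4, -4], [0, -4, -6], [3, 2, -3]]

A^2 = [[2, 0, -4], [-2, 2, -2], [1, 2, 1]]
A^3 = [[-4, 4, -4], [0, -4, -6], [3, 2, -3]]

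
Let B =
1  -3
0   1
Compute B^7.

B = I + N where N = [[0, -3], [0, 0]] is strictly upper-triangular, so N^2 = 0.
(I + N)^7 = I + 7·N = [[1, -21], [0, 1]].

[[1, -21], [0, 1]]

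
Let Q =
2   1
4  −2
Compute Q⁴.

Q² = [[8, 0], [0, 8]]
Q³ = [[16, 8], [32, −16]]
Q⁴ = [[64, 0], [0, 64]]

[[64, 0], [0, 64]]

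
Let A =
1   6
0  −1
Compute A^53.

A² = I (check: tr A = 0 and det A = −1), so A^53 = A since 53 is odd.

[[1, 6], [0, −1]]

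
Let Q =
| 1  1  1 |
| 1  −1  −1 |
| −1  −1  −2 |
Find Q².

[[1, −1, −2], [1, 3, 4], [0, 2, 4]]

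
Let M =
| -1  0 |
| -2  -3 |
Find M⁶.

tr M = -4 and det M = 3, so the characteristic polynomial is λ² − (-4)λ + (3) with roots -3 and -1.
Eigenvectors give P = [[0, -1], [1, 1]] with P⁻¹ = [[1, 1], [-1, 0]], and M = P·diag(-3, -1)·P⁻¹.
Then M⁶ = P·diag(729, 1)·P⁻¹ = [[0, -1], [729, 1]] · [[1, 1], [-1, 0]] = [[1, 0], [728, 729]].

[[1, 0], [728, 729]]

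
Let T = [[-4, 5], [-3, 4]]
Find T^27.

T² = I (check: tr T = 0 and det T = -1), so T^27 = T since 27 is odd.

[[-4, 5], [-3, 4]]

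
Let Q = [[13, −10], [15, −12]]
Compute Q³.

[[97, −70], [105, −78]]

tr Q = 1 and det Q = −6, so the characteristic polynomial is λ² − (1)λ + (−6) with roots −2 and 3.
Eigenvectors give P = [[2, 1], [3, 1]] with P⁻¹ = [[−1, 1], [3, −2]], and Q = P·diag(−2, 3)·P⁻¹.
Then Q³ = P·diag(−8, 27)·P⁻¹ = [[−16, 27], [−24, 27]] · [[−1, 1], [3, −2]] = [[97, −70], [105, −78]].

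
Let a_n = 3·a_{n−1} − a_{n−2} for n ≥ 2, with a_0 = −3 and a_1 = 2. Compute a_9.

With companion matrix M = [[3, −1], [1, 0]], [a_n, a_{n−1}]ᵀ = M·[a_{n−1}, a_{n−2}]ᵀ, so [a_9, a_8]ᵀ = M⁸·[a_1, a_0]ᵀ.
M⁸ = [[2584, −987], [987, −377]], giving [a_9, a_8]ᵀ = [[8129], [3105]].

8129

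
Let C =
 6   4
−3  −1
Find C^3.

[[84, 76], [−57, −49]]

tr C = 5 and det C = 6, so the characteristic polynomial is λ² − (5)λ + (6) with roots 2 and 3.
Eigenvectors give P = [[−1, 4], [1, −3]] with P⁻¹ = [[3, 4], [1, 1]], and C = P·diag(2, 3)·P⁻¹.
Then C^3 = P·diag(8, 27)·P⁻¹ = [[−8, 108], [8, −81]] · [[3, 4], [1, 1]] = [[84, 76], [−57, −49]].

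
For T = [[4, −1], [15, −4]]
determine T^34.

T² = I (check: tr T = 0 and det T = −1), so T^34 = I since 34 is even.

[[1, 0], [0, 1]]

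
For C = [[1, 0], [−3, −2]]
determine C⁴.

[[1, 0], [15, 16]]

tr C = −1 and det C = −2, so the characteristic polynomial is λ² − (−1)λ + (−2) with roots −2 and 1.
Eigenvectors give P = [[0, −1], [1, 1]] with P⁻¹ = [[1, 1], [−1, 0]], and C = P·diag(−2, 1)·P⁻¹.
Then C⁴ = P·diag(16, 1)·P⁻¹ = [[0, −1], [16, 1]] · [[1, 1], [−1, 0]] = [[1, 0], [15, 16]].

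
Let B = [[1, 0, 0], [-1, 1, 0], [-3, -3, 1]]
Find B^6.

B = I + N where N = [[0, 0, 0], [-1, 0, 0], [-3, -3, 0]] is strictly lower-triangular, so N^3 = 0.
(I + N)^6 = I + 6·N + 15·N^2 = [[1, 0, 0], [-6, 1, 0], [27, -18, 1]].

[[1, 0, 0], [-6, 1, 0], [27, -18, 1]]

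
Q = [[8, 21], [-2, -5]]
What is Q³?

[[50, 147], [-14, -41]]

tr Q = 3 and det Q = 2, so the characteristic polynomial is λ² − (3)λ + (2) with roots 2 and 1.
Eigenvectors give P = [[7, -3], [-2, 1]] with P⁻¹ = [[1, 3], [2, 7]], and Q = P·diag(2, 1)·P⁻¹.
Then Q³ = P·diag(8, 1)·P⁻¹ = [[56, -3], [-16, 1]] · [[1, 3], [2, 7]] = [[50, 147], [-14, -41]].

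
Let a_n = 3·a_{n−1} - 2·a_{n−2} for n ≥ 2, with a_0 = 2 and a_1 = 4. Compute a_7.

With companion matrix T = [[3, -2], [1, 0]], [a_n, a_{n−1}]ᵀ = T·[a_{n−1}, a_{n−2}]ᵀ, so [a_7, a_6]ᵀ = T⁶·[a_1, a_0]ᵀ.
T⁶ = [[127, -126], [63, -62]], giving [a_7, a_6]ᵀ = [[256], [128]].

256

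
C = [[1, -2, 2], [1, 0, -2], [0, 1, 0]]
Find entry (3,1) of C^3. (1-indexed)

C^2 = [[-1, 0, 6], [1, -4, 2], [1, 0, -2]]
C^3 = [[-1, 8, -2], [-3, 0, 10], [1, -4, 2]]

1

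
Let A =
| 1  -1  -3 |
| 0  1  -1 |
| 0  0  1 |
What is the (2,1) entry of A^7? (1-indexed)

A = I + N where N = [[0, -1, -3], [0, 0, -1], [0, 0, 0]] is strictly upper-triangular, so N^3 = 0.
(I + N)^7 = I + 7·N + 21·N^2 = [[1, -7, 0], [0, 1, -7], [0, 0, 1]].

0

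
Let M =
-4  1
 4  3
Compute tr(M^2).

33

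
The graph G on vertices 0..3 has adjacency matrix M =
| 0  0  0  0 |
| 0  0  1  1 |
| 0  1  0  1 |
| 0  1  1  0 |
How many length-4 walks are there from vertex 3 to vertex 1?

5

The number of length-4 walks from vertex 3 to vertex 1 is entry (3,1) of M⁴, where M is the adjacency matrix.
M² = [[0, 0, 0, 0], [0, 2, 1, 1], [0, 1, 2, 1], [0, 1, 1, 2]]
M³ = [[0, 0, 0, 0], [0, 2, 3, 3], [0, 3, 2, 3], [0, 3, 3, 2]]
M⁴ = [[0, 0, 0, 0], [0, 6, 5, 5], [0, 5, 6, 5], [0, 5, 5, 6]]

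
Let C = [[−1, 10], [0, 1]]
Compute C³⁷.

[[−1, 10], [0, 1]]

C² = I (check: tr C = 0 and det C = −1), so C³⁷ = C since 37 is odd.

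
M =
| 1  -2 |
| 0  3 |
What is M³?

[[1, -26], [0, 27]]

M² = [[1, -8], [0, 9]]
M³ = [[1, -26], [0, 27]]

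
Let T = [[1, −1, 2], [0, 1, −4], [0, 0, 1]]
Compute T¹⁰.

[[1, −10, 200], [0, 1, −40], [0, 0, 1]]

T = I + N where N = [[0, −1, 2], [0, 0, −4], [0, 0, 0]] is strictly upper-triangular, so N³ = 0.
(I + N)¹⁰ = I + 10·N + 45·N² = [[1, −10, 200], [0, 1, −40], [0, 0, 1]].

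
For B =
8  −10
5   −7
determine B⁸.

tr B = 1 and det B = −6, so the characteristic polynomial is λ² − (1)λ + (−6) with roots 3 and −2.
Eigenvectors give P = [[2, −1], [1, −1]] with P⁻¹ = [[1, −1], [1, −2]], and B = P·diag(3, −2)·P⁻¹.
Then B⁸ = P·diag(6561, 256)·P⁻¹ = [[13122, −256], [6561, −256]] · [[1, −1], [1, −2]] = [[12866, −12610], [6305, −6049]].

[[12866, −12610], [6305, −6049]]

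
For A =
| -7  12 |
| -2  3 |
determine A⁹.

[[-59047, 118092], [-19682, 39363]]

tr A = -4 and det A = 3, so the characteristic polynomial is λ² − (-4)λ + (3) with roots -3 and -1.
Eigenvectors give P = [[3, -2], [1, -1]] with P⁻¹ = [[1, -2], [1, -3]], and A = P·diag(-3, -1)·P⁻¹.
Then A⁹ = P·diag(-19683, -1)·P⁻¹ = [[-59049, 2], [-19683, 1]] · [[1, -2], [1, -3]] = [[-59047, 118092], [-19682, 39363]].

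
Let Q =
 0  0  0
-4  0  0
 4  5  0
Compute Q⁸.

[[0, 0, 0], [0, 0, 0], [0, 0, 0]]

Q is strictly triangular, hence nilpotent: Q³ = 0, so Q⁸ = 0.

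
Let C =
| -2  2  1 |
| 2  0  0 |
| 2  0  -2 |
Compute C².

[[10, -4, -4], [-4, 4, 2], [-8, 4, 6]]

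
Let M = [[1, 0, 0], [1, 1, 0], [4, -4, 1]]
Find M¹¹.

M = I + N where N = [[0, 0, 0], [1, 0, 0], [4, -4, 0]] is strictly lower-triangular, so N³ = 0.
(I + N)¹¹ = I + 11·N + 55·N² = [[1, 0, 0], [11, 1, 0], [-176, -44, 1]].

[[1, 0, 0], [11, 1, 0], [-176, -44, 1]]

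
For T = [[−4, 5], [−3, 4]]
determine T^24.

[[1, 0], [0, 1]]

T² = I (check: tr T = 0 and det T = −1), so T^24 = I since 24 is even.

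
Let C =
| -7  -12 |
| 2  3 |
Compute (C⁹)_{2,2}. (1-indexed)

39363

tr C = -4 and det C = 3, so the characteristic polynomial is λ² − (-4)λ + (3) with roots -1 and -3.
Eigenvectors give P = [[-2, -3], [1, 1]] with P⁻¹ = [[1, 3], [-1, -2]], and C = P·diag(-1, -3)·P⁻¹.
Then C⁹ = P·diag(-1, -19683)·P⁻¹ = [[2, 59049], [-1, -19683]] · [[1, 3], [-1, -2]] = [[-59047, -118092], [19682, 39363]].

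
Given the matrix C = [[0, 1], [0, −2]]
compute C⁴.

[[0, −8], [0, 16]]

C² = [[0, −2], [0, 4]]
C³ = [[0, 4], [0, −8]]
C⁴ = [[0, −8], [0, 16]]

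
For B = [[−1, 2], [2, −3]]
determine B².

[[5, −8], [−8, 13]]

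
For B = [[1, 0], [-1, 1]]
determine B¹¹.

[[1, 0], [-11, 1]]

B = I + N where N = [[0, 0], [-1, 0]] is strictly lower-triangular, so N² = 0.
(I + N)¹¹ = I + 11·N = [[1, 0], [-11, 1]].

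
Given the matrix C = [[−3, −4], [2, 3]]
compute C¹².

[[1, 0], [0, 1]]

C² = I (check: tr C = 0 and det C = −1), so C¹² = I since 12 is even.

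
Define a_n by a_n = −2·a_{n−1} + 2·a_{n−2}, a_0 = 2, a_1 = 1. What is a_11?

−8480

With companion matrix T = [[−2, 2], [1, 0]], [a_n, a_{n−1}]ᵀ = T·[a_{n−1}, a_{n−2}]ᵀ, so [a_11, a_10]ᵀ = T¹⁰·[a_1, a_0]ᵀ.
T¹⁰ = [[18272, −13376], [−6688, 4896]], giving [a_11, a_10]ᵀ = [[−8480], [3104]].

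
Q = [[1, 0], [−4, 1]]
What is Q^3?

[[1, 0], [−12, 1]]

Q = I + N where N = [[0, 0], [−4, 0]] is strictly lower-triangular, so N^2 = 0.
(I + N)^3 = I + 3·N = [[1, 0], [−12, 1]].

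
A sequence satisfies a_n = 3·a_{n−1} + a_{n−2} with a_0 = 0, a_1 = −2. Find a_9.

With companion matrix A = [[3, 1], [1, 0]], [a_n, a_{n−1}]ᵀ = A·[a_{n−1}, a_{n−2}]ᵀ, so [a_9, a_8]ᵀ = A⁸·[a_1, a_0]ᵀ.
A⁸ = [[12970, 3927], [3927, 1189]], giving [a_9, a_8]ᵀ = [[−25940], [−7854]].

−25940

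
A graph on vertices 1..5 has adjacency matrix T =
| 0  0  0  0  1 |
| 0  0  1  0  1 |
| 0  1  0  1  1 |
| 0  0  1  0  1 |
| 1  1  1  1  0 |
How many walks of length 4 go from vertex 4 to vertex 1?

6

The number of length-4 walks from vertex 4 to vertex 1 is entry (4,1) of T⁴, where T is the adjacency matrix.
T² = [[1, 1, 1, 1, 0], [1, 2, 1, 2, 1], [1, 1, 3, 1, 2], [1, 2, 1, 2, 1], [0, 1, 2, 1, 4]]
T³ = [[0, 1, 2, 1, 4], [1, 2, 5, 2, 6], [2, 5, 4, 5, 6], [1, 2, 5, 2, 6], [4, 6, 6, 6, 4]]
T⁴ = [[4, 6, 6, 6, 4], [6, 11, 10, 11, 10], [6, 10, 16, 10, 16], [6, 11, 10, 11, 10], [4, 10, 16, 10, 22]]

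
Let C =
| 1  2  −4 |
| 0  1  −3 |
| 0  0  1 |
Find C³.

C = I + N where N = [[0, 2, −4], [0, 0, −3], [0, 0, 0]] is strictly upper-triangular, so N³ = 0.
(I + N)³ = I + 3·N + 3·N² = [[1, 6, −30], [0, 1, −9], [0, 0, 1]].

[[1, 6, −30], [0, 1, −9], [0, 0, 1]]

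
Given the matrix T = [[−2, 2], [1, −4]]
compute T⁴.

T² = [[6, −12], [−6, 18]]
T³ = [[−24, 60], [30, −84]]
T⁴ = [[108, −288], [−144, 396]]

[[108, −288], [−144, 396]]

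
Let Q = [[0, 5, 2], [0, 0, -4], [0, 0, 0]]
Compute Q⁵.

Q is strictly triangular, hence nilpotent: Q³ = 0, so Q⁵ = 0.

[[0, 0, 0], [0, 0, 0], [0, 0, 0]]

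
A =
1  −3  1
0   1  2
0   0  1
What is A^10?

A = I + N where N = [[0, −3, 1], [0, 0, 2], [0, 0, 0]] is strictly upper-triangular, so N^3 = 0.
(I + N)^10 = I + 10·N + 45·N^2 = [[1, −30, −260], [0, 1, 20], [0, 0, 1]].

[[1, −30, −260], [0, 1, 20], [0, 0, 1]]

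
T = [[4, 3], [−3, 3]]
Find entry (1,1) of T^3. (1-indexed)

T^2 = [[7, 21], [−21, 0]]
T^3 = [[−35, 84], [−84, −63]]

−35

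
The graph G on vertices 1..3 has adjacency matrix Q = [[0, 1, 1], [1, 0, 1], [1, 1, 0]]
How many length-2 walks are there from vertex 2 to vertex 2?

2

The number of length-2 walks from vertex 2 to vertex 2 is entry (2,2) of Q^2, where Q is the adjacency matrix.
Q^2 = [[2, 1, 1], [1, 2, 1], [1, 1, 2]]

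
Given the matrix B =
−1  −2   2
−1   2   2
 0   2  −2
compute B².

[[3, 2, −10], [−1, 10, −2], [−2, 0, 8]]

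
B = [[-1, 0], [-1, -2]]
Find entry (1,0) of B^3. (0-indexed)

tr B = -3 and det B = 2, so the characteristic polynomial is λ² − (-3)λ + (2) with roots -2 and -1.
Eigenvectors give P = [[0, -1], [1, 1]] with P⁻¹ = [[1, 1], [-1, 0]], and B = P·diag(-2, -1)·P⁻¹.
Then B^3 = P·diag(-8, -1)·P⁻¹ = [[0, 1], [-8, -1]] · [[1, 1], [-1, 0]] = [[-1, 0], [-7, -8]].

-7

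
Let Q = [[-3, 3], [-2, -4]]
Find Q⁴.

Q² = [[3, -21], [14, 10]]
Q³ = [[33, 93], [-62, 2]]
Q⁴ = [[-285, -273], [182, -194]]

[[-285, -273], [182, -194]]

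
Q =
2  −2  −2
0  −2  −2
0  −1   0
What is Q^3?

Q^2 = [[4, 2, 0], [0, 6, 4], [0, 2, 2]]
Q^3 = [[8, −12, −12], [0, −16, −12], [0, −6, −4]]

[[8, −12, −12], [0, −16, −12], [0, −6, −4]]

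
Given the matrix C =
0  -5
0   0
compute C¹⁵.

C is strictly triangular, hence nilpotent: C² = 0, so C¹⁵ = 0.

[[0, 0], [0, 0]]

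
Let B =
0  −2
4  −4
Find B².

[[−8, 8], [−16, 8]]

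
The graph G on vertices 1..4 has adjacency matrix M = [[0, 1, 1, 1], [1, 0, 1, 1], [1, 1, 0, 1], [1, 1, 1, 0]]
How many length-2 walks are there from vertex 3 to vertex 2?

2

The number of length-2 walks from vertex 3 to vertex 2 is entry (3,2) of M², where M is the adjacency matrix.
M² = [[3, 2, 2, 2], [2, 3, 2, 2], [2, 2, 3, 2], [2, 2, 2, 3]]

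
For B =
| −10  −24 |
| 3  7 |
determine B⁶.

tr B = −3 and det B = 2, so the characteristic polynomial is λ² − (−3)λ + (2) with roots −2 and −1.
Eigenvectors give P = [[−3, 8], [1, −3]] with P⁻¹ = [[−3, −8], [−1, −3]], and B = P·diag(−2, −1)·P⁻¹.
Then B⁶ = P·diag(64, 1)·P⁻¹ = [[−192, 8], [64, −3]] · [[−3, −8], [−1, −3]] = [[568, 1512], [−189, −503]].

[[568, 1512], [−189, −503]]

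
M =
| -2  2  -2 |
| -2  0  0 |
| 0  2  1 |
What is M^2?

[[0, -8, 2], [4, -4, 4], [-4, 2, 1]]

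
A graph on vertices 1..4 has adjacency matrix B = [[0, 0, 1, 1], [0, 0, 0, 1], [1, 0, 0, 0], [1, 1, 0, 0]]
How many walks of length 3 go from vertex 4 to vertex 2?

2

The number of length-3 walks from vertex 4 to vertex 2 is entry (4,2) of B^3, where B is the adjacency matrix.
B^2 = [[2, 1, 0, 0], [1, 1, 0, 0], [0, 0, 1, 1], [0, 0, 1, 2]]
B^3 = [[0, 0, 2, 3], [0, 0, 1, 2], [2, 1, 0, 0], [3, 2, 0, 0]]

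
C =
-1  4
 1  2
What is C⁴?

[[29, 52], [13, 68]]

C² = [[5, 4], [1, 8]]
C³ = [[-1, 28], [7, 20]]
C⁴ = [[29, 52], [13, 68]]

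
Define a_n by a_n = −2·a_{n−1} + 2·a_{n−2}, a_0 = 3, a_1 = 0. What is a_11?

−40128

With companion matrix B = [[−2, 2], [1, 0]], [a_n, a_{n−1}]ᵀ = B·[a_{n−1}, a_{n−2}]ᵀ, so [a_11, a_10]ᵀ = B^10·[a_1, a_0]ᵀ.
B^10 = [[18272, −13376], [−6688, 4896]], giving [a_11, a_10]ᵀ = [[−40128], [14688]].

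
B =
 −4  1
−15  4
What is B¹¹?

B² = I (check: tr B = 0 and det B = −1), so B¹¹ = B since 11 is odd.

[[−4, 1], [−15, 4]]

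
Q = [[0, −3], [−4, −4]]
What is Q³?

[[−48, −84], [−112, −160]]

Q² = [[12, 12], [16, 28]]
Q³ = [[−48, −84], [−112, −160]]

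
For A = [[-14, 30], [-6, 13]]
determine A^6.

tr A = -1 and det A = -2, so the characteristic polynomial is λ² − (-1)λ + (-2) with roots -2 and 1.
Eigenvectors give P = [[5, 2], [2, 1]] with P⁻¹ = [[1, -2], [-2, 5]], and A = P·diag(-2, 1)·P⁻¹.
Then A^6 = P·diag(64, 1)·P⁻¹ = [[320, 2], [128, 1]] · [[1, -2], [-2, 5]] = [[316, -630], [126, -251]].

[[316, -630], [126, -251]]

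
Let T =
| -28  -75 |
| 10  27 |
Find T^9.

tr T = -1 and det T = -6, so the characteristic polynomial is λ² − (-1)λ + (-6) with roots -3 and 2.
Eigenvectors give P = [[-3, -5], [1, 2]] with P⁻¹ = [[-2, -5], [1, 3]], and T = P·diag(-3, 2)·P⁻¹.
Then T^9 = P·diag(-19683, 512)·P⁻¹ = [[59049, -2560], [-19683, 1024]] · [[-2, -5], [1, 3]] = [[-120658, -302925], [40390, 101487]].

[[-120658, -302925], [40390, 101487]]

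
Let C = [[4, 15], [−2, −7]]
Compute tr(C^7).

tr C = −3 and det C = 2, so the characteristic polynomial is λ² − (−3)λ + (2) with roots −1 and −2.
Eigenvectors give P = [[−3, 5], [1, −2]] with P⁻¹ = [[−2, −5], [−1, −3]], and C = P·diag(−1, −2)·P⁻¹.
Then C^7 = P·diag(−1, −128)·P⁻¹ = [[3, −640], [−1, 256]] · [[−2, −5], [−1, −3]] = [[634, 1905], [−254, −763]].

−129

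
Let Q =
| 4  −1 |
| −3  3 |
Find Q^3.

Q^2 = [[19, −7], [−21, 12]]
Q^3 = [[97, −40], [−120, 57]]

[[97, −40], [−120, 57]]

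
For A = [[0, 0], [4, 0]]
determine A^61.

[[0, 0], [0, 0]]

A is strictly triangular, hence nilpotent: A^2 = 0, so A^61 = 0.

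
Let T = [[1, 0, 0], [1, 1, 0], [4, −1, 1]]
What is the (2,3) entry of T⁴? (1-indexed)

0

T = I + N where N = [[0, 0, 0], [1, 0, 0], [4, −1, 0]] is strictly lower-triangular, so N³ = 0.
(I + N)⁴ = I + 4·N + 6·N² = [[1, 0, 0], [4, 1, 0], [10, −4, 1]].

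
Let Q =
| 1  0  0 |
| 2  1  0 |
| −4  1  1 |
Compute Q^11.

Q = I + N where N = [[0, 0, 0], [2, 0, 0], [−4, 1, 0]] is strictly lower-triangular, so N^3 = 0.
(I + N)^11 = I + 11·N + 55·N^2 = [[1, 0, 0], [22, 1, 0], [66, 11, 1]].

[[1, 0, 0], [22, 1, 0], [66, 11, 1]]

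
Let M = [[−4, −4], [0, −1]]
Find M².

[[16, 20], [0, 1]]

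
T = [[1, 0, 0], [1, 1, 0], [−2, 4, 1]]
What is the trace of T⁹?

T = I + N where N = [[0, 0, 0], [1, 0, 0], [−2, 4, 0]] is strictly lower-triangular, so N³ = 0.
(I + N)⁹ = I + 9·N + 36·N² = [[1, 0, 0], [9, 1, 0], [126, 36, 1]].

3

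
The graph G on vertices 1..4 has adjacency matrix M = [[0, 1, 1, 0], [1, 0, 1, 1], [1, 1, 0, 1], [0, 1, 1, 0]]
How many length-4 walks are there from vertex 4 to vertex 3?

The number of length-4 walks from vertex 4 to vertex 3 is entry (4,3) of M⁴, where M is the adjacency matrix.
M² = [[2, 1, 1, 2], [1, 3, 2, 1], [1, 2, 3, 1], [2, 1, 1, 2]]
M³ = [[2, 5, 5, 2], [5, 4, 5, 5], [5, 5, 4, 5], [2, 5, 5, 2]]
M⁴ = [[10, 9, 9, 10], [9, 15, 14, 9], [9, 14, 15, 9], [10, 9, 9, 10]]

9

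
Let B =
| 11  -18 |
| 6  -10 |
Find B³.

[[35, -54], [18, -28]]

tr B = 1 and det B = -2, so the characteristic polynomial is λ² − (1)λ + (-2) with roots -1 and 2.
Eigenvectors give P = [[-3, 2], [-2, 1]] with P⁻¹ = [[1, -2], [2, -3]], and B = P·diag(-1, 2)·P⁻¹.
Then B³ = P·diag(-1, 8)·P⁻¹ = [[3, 16], [2, 8]] · [[1, -2], [2, -3]] = [[35, -54], [18, -28]].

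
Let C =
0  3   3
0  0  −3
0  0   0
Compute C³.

C is strictly triangular, hence nilpotent: C³ = 0, so C³ = 0.

[[0, 0, 0], [0, 0, 0], [0, 0, 0]]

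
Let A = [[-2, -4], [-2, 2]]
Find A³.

[[-24, -48], [-24, 24]]

A² = [[12, 0], [0, 12]]
A³ = [[-24, -48], [-24, 24]]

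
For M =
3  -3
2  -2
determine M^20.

M² = M (a projection; rank 1, trace 1), so M^20 = M.

[[3, -3], [2, -2]]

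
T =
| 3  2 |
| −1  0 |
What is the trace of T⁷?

tr T = 3 and det T = 2, so the characteristic polynomial is λ² − (3)λ + (2) with roots 2 and 1.
Eigenvectors give P = [[2, −1], [−1, 1]] with P⁻¹ = [[1, 1], [1, 2]], and T = P·diag(2, 1)·P⁻¹.
Then T⁷ = P·diag(128, 1)·P⁻¹ = [[256, −1], [−128, 1]] · [[1, 1], [1, 2]] = [[255, 254], [−127, −126]].

129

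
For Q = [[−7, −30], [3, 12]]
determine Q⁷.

tr Q = 5 and det Q = 6, so the characteristic polynomial is λ² − (5)λ + (6) with roots 2 and 3.
Eigenvectors give P = [[10, 3], [−3, −1]] with P⁻¹ = [[1, 3], [−3, −10]], and Q = P·diag(2, 3)·P⁻¹.
Then Q⁷ = P·diag(128, 2187)·P⁻¹ = [[1280, 6561], [−384, −2187]] · [[1, 3], [−3, −10]] = [[−18403, −61770], [6177, 20718]].

[[−18403, −61770], [6177, 20718]]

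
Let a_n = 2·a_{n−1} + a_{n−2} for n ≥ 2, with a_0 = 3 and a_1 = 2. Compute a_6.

227

With companion matrix M = [[2, 1], [1, 0]], [a_n, a_{n−1}]ᵀ = M·[a_{n−1}, a_{n−2}]ᵀ, so [a_6, a_5]ᵀ = M⁵·[a_1, a_0]ᵀ.
M⁵ = [[70, 29], [29, 12]], giving [a_6, a_5]ᵀ = [[227], [94]].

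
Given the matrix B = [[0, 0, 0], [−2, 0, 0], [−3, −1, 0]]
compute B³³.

[[0, 0, 0], [0, 0, 0], [0, 0, 0]]

B is strictly triangular, hence nilpotent: B³ = 0, so B³³ = 0.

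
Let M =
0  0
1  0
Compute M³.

M is strictly triangular, hence nilpotent: M² = 0, so M³ = 0.

[[0, 0], [0, 0]]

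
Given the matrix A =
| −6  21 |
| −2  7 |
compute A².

A² = A (a projection; rank 1, trace 1), so A² = A.

[[−6, 21], [−2, 7]]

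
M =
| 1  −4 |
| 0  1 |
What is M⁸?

[[1, −32], [0, 1]]

M = I + N where N = [[0, −4], [0, 0]] is strictly upper-triangular, so N² = 0.
(I + N)⁸ = I + 8·N = [[1, −32], [0, 1]].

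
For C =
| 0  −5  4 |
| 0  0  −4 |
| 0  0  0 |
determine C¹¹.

[[0, 0, 0], [0, 0, 0], [0, 0, 0]]

C is strictly triangular, hence nilpotent: C³ = 0, so C¹¹ = 0.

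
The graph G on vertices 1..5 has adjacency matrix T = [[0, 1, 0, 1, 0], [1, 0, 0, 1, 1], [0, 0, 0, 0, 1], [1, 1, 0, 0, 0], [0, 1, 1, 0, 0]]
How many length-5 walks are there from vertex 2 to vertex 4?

18

The number of length-5 walks from vertex 2 to vertex 4 is entry (2,4) of T⁵, where T is the adjacency matrix.
T² = [[2, 1, 0, 1, 1], [1, 3, 1, 1, 0], [0, 1, 1, 0, 0], [1, 1, 0, 2, 1], [1, 0, 0, 1, 2]]
T³ = [[2, 4, 1, 3, 1], [4, 2, 0, 4, 4], [1, 0, 0, 1, 2], [3, 4, 1, 2, 1], [1, 4, 2, 1, 0]]
T⁴ = [[7, 6, 1, 6, 5], [6, 12, 4, 6, 2], [1, 4, 2, 1, 0], [6, 6, 1, 7, 5], [5, 2, 0, 5, 6]]
T⁵ = [[12, 18, 5, 13, 7], [18, 14, 2, 18, 16], [5, 2, 0, 5, 6], [13, 18, 5, 12, 7], [7, 16, 6, 7, 2]]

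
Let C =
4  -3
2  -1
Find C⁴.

tr C = 3 and det C = 2, so the characteristic polynomial is λ² − (3)λ + (2) with roots 1 and 2.
Eigenvectors give P = [[1, -3], [1, -2]] with P⁻¹ = [[-2, 3], [-1, 1]], and C = P·diag(1, 2)·P⁻¹.
Then C⁴ = P·diag(1, 16)·P⁻¹ = [[1, -48], [1, -32]] · [[-2, 3], [-1, 1]] = [[46, -45], [30, -29]].

[[46, -45], [30, -29]]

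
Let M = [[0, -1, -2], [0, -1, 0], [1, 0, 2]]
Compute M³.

[[-4, 1, -4], [0, -1, 0], [2, -1, 0]]

M² = [[-2, 1, -4], [0, 1, 0], [2, -1, 2]]
M³ = [[-4, 1, -4], [0, -1, 0], [2, -1, 0]]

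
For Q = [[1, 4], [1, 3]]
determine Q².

[[5, 16], [4, 13]]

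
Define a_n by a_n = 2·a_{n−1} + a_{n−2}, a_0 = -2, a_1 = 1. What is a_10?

With companion matrix M = [[2, 1], [1, 0]], [a_n, a_{n−1}]ᵀ = M·[a_{n−1}, a_{n−2}]ᵀ, so [a_10, a_9]ᵀ = M⁹·[a_1, a_0]ᵀ.
M⁹ = [[2378, 985], [985, 408]], giving [a_10, a_9]ᵀ = [[408], [169]].

408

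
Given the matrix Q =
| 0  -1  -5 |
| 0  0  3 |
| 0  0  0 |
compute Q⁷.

[[0, 0, 0], [0, 0, 0], [0, 0, 0]]

Q is strictly triangular, hence nilpotent: Q³ = 0, so Q⁷ = 0.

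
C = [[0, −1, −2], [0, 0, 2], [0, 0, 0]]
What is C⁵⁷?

[[0, 0, 0], [0, 0, 0], [0, 0, 0]]

C is strictly triangular, hence nilpotent: C³ = 0, so C⁵⁷ = 0.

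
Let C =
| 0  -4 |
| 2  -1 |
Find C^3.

[[8, 28], [-14, 15]]

C^2 = [[-8, 4], [-2, -7]]
C^3 = [[8, 28], [-14, 15]]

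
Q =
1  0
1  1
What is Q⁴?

[[1, 0], [4, 1]]

Q = I + N where N = [[0, 0], [1, 0]] is strictly lower-triangular, so N² = 0.
(I + N)⁴ = I + 4·N = [[1, 0], [4, 1]].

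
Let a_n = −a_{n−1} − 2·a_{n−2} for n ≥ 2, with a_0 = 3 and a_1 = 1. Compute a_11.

−43

With companion matrix T = [[−1, −2], [1, 0]], [a_n, a_{n−1}]ᵀ = T·[a_{n−1}, a_{n−2}]ᵀ, so [a_11, a_10]ᵀ = T¹⁰·[a_1, a_0]ᵀ.
T¹⁰ = [[23, −22], [11, 34]], giving [a_11, a_10]ᵀ = [[−43], [113]].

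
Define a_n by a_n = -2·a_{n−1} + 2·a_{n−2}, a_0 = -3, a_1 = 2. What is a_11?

76672

With companion matrix B = [[-2, 2], [1, 0]], [a_n, a_{n−1}]ᵀ = B·[a_{n−1}, a_{n−2}]ᵀ, so [a_11, a_10]ᵀ = B¹⁰·[a_1, a_0]ᵀ.
B¹⁰ = [[18272, -13376], [-6688, 4896]], giving [a_11, a_10]ᵀ = [[76672], [-28064]].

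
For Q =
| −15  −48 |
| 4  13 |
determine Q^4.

tr Q = −2 and det Q = −3, so the characteristic polynomial is λ² − (−2)λ + (−3) with roots 1 and −3.
Eigenvectors give P = [[−3, −4], [1, 1]] with P⁻¹ = [[1, 4], [−1, −3]], and Q = P·diag(1, −3)·P⁻¹.
Then Q^4 = P·diag(1, 81)·P⁻¹ = [[−3, −324], [1, 81]] · [[1, 4], [−1, −3]] = [[321, 960], [−80, −239]].

[[321, 960], [−80, −239]]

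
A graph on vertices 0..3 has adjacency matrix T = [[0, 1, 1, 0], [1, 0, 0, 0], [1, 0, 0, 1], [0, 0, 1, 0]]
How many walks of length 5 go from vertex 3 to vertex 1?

3

The number of length-5 walks from vertex 3 to vertex 1 is entry (3,1) of T⁵, where T is the adjacency matrix.
T² = [[2, 0, 0, 1], [0, 1, 1, 0], [0, 1, 2, 0], [1, 0, 0, 1]]
T³ = [[0, 2, 3, 0], [2, 0, 0, 1], [3, 0, 0, 2], [0, 1, 2, 0]]
T⁴ = [[5, 0, 0, 3], [0, 2, 3, 0], [0, 3, 5, 0], [3, 0, 0, 2]]
T⁵ = [[0, 5, 8, 0], [5, 0, 0, 3], [8, 0, 0, 5], [0, 3, 5, 0]]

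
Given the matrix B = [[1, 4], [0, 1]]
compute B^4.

[[1, 16], [0, 1]]

B = I + N where N = [[0, 4], [0, 0]] is strictly upper-triangular, so N^2 = 0.
(I + N)^4 = I + 4·N = [[1, 16], [0, 1]].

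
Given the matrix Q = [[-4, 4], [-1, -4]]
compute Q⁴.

[[-112, -768], [192, -112]]

Q² = [[12, -32], [8, 12]]
Q³ = [[-16, 176], [-44, -16]]
Q⁴ = [[-112, -768], [192, -112]]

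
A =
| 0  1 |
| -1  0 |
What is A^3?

[[0, -1], [1, 0]]

A^2 = [[-1, 0], [0, -1]]
A^3 = [[0, -1], [1, 0]]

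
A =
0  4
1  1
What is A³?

A² = [[4, 4], [1, 5]]
A³ = [[4, 20], [5, 9]]

[[4, 20], [5, 9]]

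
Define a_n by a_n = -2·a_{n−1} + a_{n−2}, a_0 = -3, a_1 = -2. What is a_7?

With companion matrix T = [[-2, 1], [1, 0]], [a_n, a_{n−1}]ᵀ = T·[a_{n−1}, a_{n−2}]ᵀ, so [a_7, a_6]ᵀ = T^6·[a_1, a_0]ᵀ.
T^6 = [[169, -70], [-70, 29]], giving [a_7, a_6]ᵀ = [[-128], [53]].

-128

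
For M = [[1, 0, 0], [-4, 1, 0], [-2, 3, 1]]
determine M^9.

M = I + N where N = [[0, 0, 0], [-4, 0, 0], [-2, 3, 0]] is strictly lower-triangular, so N^3 = 0.
(I + N)^9 = I + 9·N + 36·N^2 = [[1, 0, 0], [-36, 1, 0], [-450, 27, 1]].

[[1, 0, 0], [-36, 1, 0], [-450, 27, 1]]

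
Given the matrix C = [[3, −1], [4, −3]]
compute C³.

[[15, −5], [20, −15]]

C² = [[5, 0], [0, 5]]
C³ = [[15, −5], [20, −15]]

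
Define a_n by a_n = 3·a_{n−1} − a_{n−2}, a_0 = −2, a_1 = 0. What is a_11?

13530

With companion matrix B = [[3, −1], [1, 0]], [a_n, a_{n−1}]ᵀ = B·[a_{n−1}, a_{n−2}]ᵀ, so [a_11, a_10]ᵀ = B¹⁰·[a_1, a_0]ᵀ.
B¹⁰ = [[17711, −6765], [6765, −2584]], giving [a_11, a_10]ᵀ = [[13530], [5168]].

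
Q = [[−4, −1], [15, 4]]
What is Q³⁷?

Q² = I (check: tr Q = 0 and det Q = −1), so Q³⁷ = Q since 37 is odd.

[[−4, −1], [15, 4]]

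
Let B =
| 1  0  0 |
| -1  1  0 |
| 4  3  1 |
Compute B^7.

B = I + N where N = [[0, 0, 0], [-1, 0, 0], [4, 3, 0]] is strictly lower-triangular, so N^3 = 0.
(I + N)^7 = I + 7·N + 21·N^2 = [[1, 0, 0], [-7, 1, 0], [-35, 21, 1]].

[[1, 0, 0], [-7, 1, 0], [-35, 21, 1]]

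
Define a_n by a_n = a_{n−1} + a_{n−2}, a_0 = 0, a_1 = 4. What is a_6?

32

With companion matrix C = [[1, 1], [1, 0]], [a_n, a_{n−1}]ᵀ = C·[a_{n−1}, a_{n−2}]ᵀ, so [a_6, a_5]ᵀ = C⁵·[a_1, a_0]ᵀ.
C⁵ = [[8, 5], [5, 3]], giving [a_6, a_5]ᵀ = [[32], [20]].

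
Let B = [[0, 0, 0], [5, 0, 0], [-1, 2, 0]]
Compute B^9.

B is strictly triangular, hence nilpotent: B^3 = 0, so B^9 = 0.

[[0, 0, 0], [0, 0, 0], [0, 0, 0]]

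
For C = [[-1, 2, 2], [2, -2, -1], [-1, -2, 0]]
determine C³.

[[-19, 34, 16], [19, -42, -20], [7, -10, -8]]

C² = [[3, -10, -4], [-5, 10, 6], [-3, 2, 0]]
C³ = [[-19, 34, 16], [19, -42, -20], [7, -10, -8]]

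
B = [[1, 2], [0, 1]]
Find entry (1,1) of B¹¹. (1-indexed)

B = I + N where N = [[0, 2], [0, 0]] is strictly upper-triangular, so N² = 0.
(I + N)¹¹ = I + 11·N = [[1, 22], [0, 1]].

1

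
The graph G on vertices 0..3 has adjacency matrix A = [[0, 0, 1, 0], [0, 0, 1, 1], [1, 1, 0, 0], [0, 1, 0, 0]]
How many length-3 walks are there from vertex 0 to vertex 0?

0

The number of length-3 walks from vertex 0 to vertex 0 is entry (0,0) of A^3, where A is the adjacency matrix.
A^2 = [[1, 1, 0, 0], [1, 2, 0, 0], [0, 0, 2, 1], [0, 0, 1, 1]]
A^3 = [[0, 0, 2, 1], [0, 0, 3, 2], [2, 3, 0, 0], [1, 2, 0, 0]]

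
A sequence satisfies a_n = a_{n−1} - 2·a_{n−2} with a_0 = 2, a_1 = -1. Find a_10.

79

With companion matrix A = [[1, -2], [1, 0]], [a_n, a_{n−1}]ᵀ = A·[a_{n−1}, a_{n−2}]ᵀ, so [a_10, a_9]ᵀ = A⁹·[a_1, a_0]ᵀ.
A⁹ = [[-11, 34], [-17, 6]], giving [a_10, a_9]ᵀ = [[79], [29]].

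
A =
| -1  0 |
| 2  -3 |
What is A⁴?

tr A = -4 and det A = 3, so the characteristic polynomial is λ² − (-4)λ + (3) with roots -3 and -1.
Eigenvectors give P = [[0, 1], [-1, 1]] with P⁻¹ = [[1, -1], [1, 0]], and A = P·diag(-3, -1)·P⁻¹.
Then A⁴ = P·diag(81, 1)·P⁻¹ = [[0, 1], [-81, 1]] · [[1, -1], [1, 0]] = [[1, 0], [-80, 81]].

[[1, 0], [-80, 81]]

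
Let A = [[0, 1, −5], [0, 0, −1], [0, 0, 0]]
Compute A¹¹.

A is strictly triangular, hence nilpotent: A³ = 0, so A¹¹ = 0.

[[0, 0, 0], [0, 0, 0], [0, 0, 0]]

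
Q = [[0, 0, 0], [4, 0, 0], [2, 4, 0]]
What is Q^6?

Q is strictly triangular, hence nilpotent: Q^3 = 0, so Q^6 = 0.

[[0, 0, 0], [0, 0, 0], [0, 0, 0]]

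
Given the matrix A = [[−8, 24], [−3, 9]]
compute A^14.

[[−8, 24], [−3, 9]]

A² = A (a projection; rank 1, trace 1), so A^14 = A.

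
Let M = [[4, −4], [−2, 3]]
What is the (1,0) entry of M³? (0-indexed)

−90

M² = [[24, −28], [−14, 17]]
M³ = [[152, −180], [−90, 107]]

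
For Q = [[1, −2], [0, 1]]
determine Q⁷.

Q = I + N where N = [[0, −2], [0, 0]] is strictly upper-triangular, so N² = 0.
(I + N)⁷ = I + 7·N = [[1, −14], [0, 1]].

[[1, −14], [0, 1]]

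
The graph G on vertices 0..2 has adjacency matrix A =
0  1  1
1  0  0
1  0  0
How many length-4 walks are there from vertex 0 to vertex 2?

0

The number of length-4 walks from vertex 0 to vertex 2 is entry (0,2) of A^4, where A is the adjacency matrix.
A^2 = [[2, 0, 0], [0, 1, 1], [0, 1, 1]]
A^3 = [[0, 2, 2], [2, 0, 0], [2, 0, 0]]
A^4 = [[4, 0, 0], [0, 2, 2], [0, 2, 2]]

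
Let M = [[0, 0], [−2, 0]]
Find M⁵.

M is strictly triangular, hence nilpotent: M² = 0, so M⁵ = 0.

[[0, 0], [0, 0]]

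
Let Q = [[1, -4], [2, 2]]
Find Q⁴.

Q² = [[-7, -12], [6, -4]]
Q³ = [[-31, 4], [-2, -32]]
Q⁴ = [[-23, 132], [-66, -56]]

[[-23, 132], [-66, -56]]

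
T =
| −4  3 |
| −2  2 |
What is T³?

[[−28, 18], [−12, 8]]

T² = [[10, −6], [4, −2]]
T³ = [[−28, 18], [−12, 8]]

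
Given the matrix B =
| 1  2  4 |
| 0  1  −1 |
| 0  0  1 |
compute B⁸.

[[1, 16, −24], [0, 1, −8], [0, 0, 1]]

B = I + N where N = [[0, 2, 4], [0, 0, −1], [0, 0, 0]] is strictly upper-triangular, so N³ = 0.
(I + N)⁸ = I + 8·N + 28·N² = [[1, 16, −24], [0, 1, −8], [0, 0, 1]].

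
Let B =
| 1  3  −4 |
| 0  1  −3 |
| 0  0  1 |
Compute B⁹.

B = I + N where N = [[0, 3, −4], [0, 0, −3], [0, 0, 0]] is strictly upper-triangular, so N³ = 0.
(I + N)⁹ = I + 9·N + 36·N² = [[1, 27, −360], [0, 1, −27], [0, 0, 1]].

[[1, 27, −360], [0, 1, −27], [0, 0, 1]]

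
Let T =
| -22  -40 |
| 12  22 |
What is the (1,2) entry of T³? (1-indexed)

tr T = 0 and det T = -4, so the characteristic polynomial is λ² − (0)λ + (-4) with roots 2 and -2.
Eigenvectors give P = [[-5, -2], [3, 1]] with P⁻¹ = [[1, 2], [-3, -5]], and T = P·diag(2, -2)·P⁻¹.
Then T³ = P·diag(8, -8)·P⁻¹ = [[-40, 16], [24, -8]] · [[1, 2], [-3, -5]] = [[-88, -160], [48, 88]].

-160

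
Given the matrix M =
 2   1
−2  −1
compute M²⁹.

[[2, 1], [−2, −1]]

M² = M (a projection; rank 1, trace 1), so M²⁹ = M.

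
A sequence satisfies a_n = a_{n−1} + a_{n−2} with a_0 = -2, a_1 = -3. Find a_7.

-55

With companion matrix A = [[1, 1], [1, 0]], [a_n, a_{n−1}]ᵀ = A·[a_{n−1}, a_{n−2}]ᵀ, so [a_7, a_6]ᵀ = A^6·[a_1, a_0]ᵀ.
A^6 = [[13, 8], [8, 5]], giving [a_7, a_6]ᵀ = [[-55], [-34]].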